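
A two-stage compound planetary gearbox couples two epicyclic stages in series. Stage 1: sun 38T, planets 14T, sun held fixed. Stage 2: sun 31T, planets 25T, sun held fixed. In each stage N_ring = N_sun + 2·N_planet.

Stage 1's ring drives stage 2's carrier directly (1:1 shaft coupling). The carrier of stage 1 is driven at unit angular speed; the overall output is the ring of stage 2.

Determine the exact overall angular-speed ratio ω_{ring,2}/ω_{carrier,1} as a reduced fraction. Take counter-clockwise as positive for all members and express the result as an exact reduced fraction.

Stage 1: N_ring = 38 + 2·14 = 66
Stage 1: 38(ω_s−ω_c) = −66(ω_r−ω_c),  ω_s=0, ω_c=1
Stage 1: ω_r = 1 − (38/66)(0−1) = 52/33
  ⇒ ω_r¹/ω_c¹ = 52/33
Stage 2: N_ring = 31 + 2·25 = 81
Stage 2: 31(ω_s−ω_c) = −81(ω_r−ω_c),  ω_s=0, ω_c=1
Stage 2: ω_r = 1 − (31/81)(0−1) = 112/81
  ⇒ ω_r²/ω_c² = 112/81
Coupling ω_c² = ω_r¹ ⇒ overall = 52/33 × 112/81 = 5824/2673

5824/2673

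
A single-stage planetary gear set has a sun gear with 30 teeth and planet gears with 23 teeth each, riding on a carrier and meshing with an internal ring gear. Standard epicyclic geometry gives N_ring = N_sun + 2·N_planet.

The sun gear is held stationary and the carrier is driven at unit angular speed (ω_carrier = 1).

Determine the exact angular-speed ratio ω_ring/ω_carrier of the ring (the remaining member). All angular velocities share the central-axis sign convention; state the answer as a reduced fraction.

N_ring = 30 + 2·23 = 76
30(ω_s−ω_c) = −76(ω_r−ω_c),  ω_s=0, ω_c=1
ω_r = 1 − (30/76)(0−1) = 53/38
ω_r/ω_c = 53/38

53/38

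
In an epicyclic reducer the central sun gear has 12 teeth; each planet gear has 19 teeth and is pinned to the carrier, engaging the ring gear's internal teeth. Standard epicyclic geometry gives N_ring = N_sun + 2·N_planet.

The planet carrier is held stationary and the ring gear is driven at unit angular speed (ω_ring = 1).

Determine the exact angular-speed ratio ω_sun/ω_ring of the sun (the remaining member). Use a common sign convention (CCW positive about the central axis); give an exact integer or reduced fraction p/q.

-25/6

N_ring = 12 + 2·19 = 50
12(ω_s−ω_c) = −50(ω_r−ω_c),  ω_c=0, ω_r=1
ω_s = 0 − (50/12)(1−0) = -25/6
ω_s/ω_r = -25/6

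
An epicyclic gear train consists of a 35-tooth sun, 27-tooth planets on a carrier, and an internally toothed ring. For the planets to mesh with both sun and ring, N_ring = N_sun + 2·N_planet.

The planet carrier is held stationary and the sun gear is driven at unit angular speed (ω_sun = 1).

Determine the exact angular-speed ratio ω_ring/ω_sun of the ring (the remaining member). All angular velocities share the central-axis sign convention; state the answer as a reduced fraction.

N_ring = 35 + 2·27 = 89
35(ω_s−ω_c) = −89(ω_r−ω_c),  ω_c=0, ω_s=1
ω_r = 0 − (35/89)(1−0) = -35/89
ω_r/ω_s = -35/89

-35/89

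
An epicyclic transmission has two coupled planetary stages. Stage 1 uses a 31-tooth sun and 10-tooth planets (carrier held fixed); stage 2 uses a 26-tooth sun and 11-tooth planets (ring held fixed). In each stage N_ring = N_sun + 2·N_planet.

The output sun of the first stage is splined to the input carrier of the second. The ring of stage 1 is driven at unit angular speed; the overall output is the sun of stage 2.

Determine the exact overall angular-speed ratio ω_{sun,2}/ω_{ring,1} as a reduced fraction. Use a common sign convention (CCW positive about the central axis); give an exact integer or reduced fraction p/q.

-1887/403

Stage 1: N_ring = 31 + 2·10 = 51
Stage 1: 31(ω_s−ω_c) = −51(ω_r−ω_c),  ω_c=0, ω_r=1
Stage 1: ω_s = 0 − (51/31)(1−0) = -51/31
  ⇒ ω_s¹/ω_r¹ = -51/31
Stage 2: N_ring = 26 + 2·11 = 48
Stage 2: 26(ω_s−ω_c) = −48(ω_r−ω_c),  ω_r=0, ω_c=1
Stage 2: ω_s = 1 − (48/26)(0−1) = 37/13
  ⇒ ω_s²/ω_c² = 37/13
Coupling ω_c² = ω_s¹ ⇒ overall = -51/31 × 37/13 = -1887/403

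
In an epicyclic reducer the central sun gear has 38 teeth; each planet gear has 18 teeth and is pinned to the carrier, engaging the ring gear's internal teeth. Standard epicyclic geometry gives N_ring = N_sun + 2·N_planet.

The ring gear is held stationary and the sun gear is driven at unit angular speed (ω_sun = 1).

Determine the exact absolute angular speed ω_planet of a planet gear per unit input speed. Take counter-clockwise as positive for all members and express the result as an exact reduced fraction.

N_ring = 38 + 2·18 = 74
38(ω_s−ω_c) = −74(ω_r−ω_c),  ω_r=0, ω_s=1
38(1−ω_c) = −74(0−ω_c)  ⇒  112ω_c = 38  ⇒  ω_c = 19/56
sun–planet: 38·(1−19/56) = −18·(ω_p−ω_c)  ⇒  ω_p−ω_c = −(38/18)·(37/56) = -703/504
ω_p = 19/56 − 703/504 = -19/18

-19/18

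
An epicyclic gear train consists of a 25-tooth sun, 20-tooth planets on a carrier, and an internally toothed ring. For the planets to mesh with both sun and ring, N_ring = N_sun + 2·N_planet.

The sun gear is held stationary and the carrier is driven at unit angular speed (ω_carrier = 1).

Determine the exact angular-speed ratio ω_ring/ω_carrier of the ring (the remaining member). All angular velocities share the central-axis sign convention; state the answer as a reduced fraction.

18/13

N_ring = 25 + 2·20 = 65
25(ω_s−ω_c) = −65(ω_r−ω_c),  ω_s=0, ω_c=1
ω_r = 1 − (25/65)(0−1) = 18/13
ω_r/ω_c = 18/13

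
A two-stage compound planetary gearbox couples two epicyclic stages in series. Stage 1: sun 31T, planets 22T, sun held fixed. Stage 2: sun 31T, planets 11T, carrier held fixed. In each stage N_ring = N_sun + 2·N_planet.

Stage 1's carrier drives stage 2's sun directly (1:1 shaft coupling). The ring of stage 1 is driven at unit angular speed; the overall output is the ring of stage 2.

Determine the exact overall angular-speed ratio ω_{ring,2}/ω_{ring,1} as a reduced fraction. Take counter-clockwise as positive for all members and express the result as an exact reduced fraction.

Stage 1: N_ring = 31 + 2·22 = 75
Stage 1: 31(ω_s−ω_c) = −75(ω_r−ω_c),  ω_s=0, ω_r=1
Stage 1: 31(0−ω_c) = −75(1−ω_c)  ⇒  106ω_c = 75  ⇒  ω_c = 75/106
  ⇒ ω_c¹/ω_r¹ = 75/106
Stage 2: N_ring = 31 + 2·11 = 53
Stage 2: 31(ω_s−ω_c) = −53(ω_r−ω_c),  ω_c=0, ω_s=1
Stage 2: ω_r = 0 − (31/53)(1−0) = -31/53
  ⇒ ω_r²/ω_s² = -31/53
Coupling ω_s² = ω_c¹ ⇒ overall = 75/106 × -31/53 = -2325/5618

-2325/5618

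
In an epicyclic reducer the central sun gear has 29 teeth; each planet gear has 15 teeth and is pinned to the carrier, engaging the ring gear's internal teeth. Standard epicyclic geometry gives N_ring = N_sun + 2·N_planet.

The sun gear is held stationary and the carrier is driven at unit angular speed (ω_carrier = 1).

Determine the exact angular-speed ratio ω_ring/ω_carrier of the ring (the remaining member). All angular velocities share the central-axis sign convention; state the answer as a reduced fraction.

88/59

N_ring = 29 + 2·15 = 59
29(ω_s−ω_c) = −59(ω_r−ω_c),  ω_s=0, ω_c=1
ω_r = 1 − (29/59)(0−1) = 88/59
ω_r/ω_c = 88/59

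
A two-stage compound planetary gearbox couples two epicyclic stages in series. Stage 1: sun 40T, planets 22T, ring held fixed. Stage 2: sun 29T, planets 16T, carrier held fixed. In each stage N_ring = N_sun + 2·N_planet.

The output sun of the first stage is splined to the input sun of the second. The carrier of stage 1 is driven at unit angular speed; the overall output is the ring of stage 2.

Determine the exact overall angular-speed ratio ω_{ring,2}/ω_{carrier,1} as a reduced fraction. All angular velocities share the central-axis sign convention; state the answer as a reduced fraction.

-899/610

Stage 1: N_ring = 40 + 2·22 = 84
Stage 1: 40(ω_s−ω_c) = −84(ω_r−ω_c),  ω_r=0, ω_c=1
Stage 1: ω_s = 1 − (84/40)(0−1) = 31/10
  ⇒ ω_s¹/ω_c¹ = 31/10
Stage 2: N_ring = 29 + 2·16 = 61
Stage 2: 29(ω_s−ω_c) = −61(ω_r−ω_c),  ω_c=0, ω_s=1
Stage 2: ω_r = 0 − (29/61)(1−0) = -29/61
  ⇒ ω_r²/ω_s² = -29/61
Coupling ω_s² = ω_s¹ ⇒ overall = 31/10 × -29/61 = -899/610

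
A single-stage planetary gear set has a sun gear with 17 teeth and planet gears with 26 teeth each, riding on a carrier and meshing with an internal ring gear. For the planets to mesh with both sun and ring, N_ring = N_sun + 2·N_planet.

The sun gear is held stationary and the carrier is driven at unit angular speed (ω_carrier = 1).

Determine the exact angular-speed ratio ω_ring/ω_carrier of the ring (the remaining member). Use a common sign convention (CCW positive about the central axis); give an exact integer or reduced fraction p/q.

N_ring = 17 + 2·26 = 69
17(ω_s−ω_c) = −69(ω_r−ω_c),  ω_s=0, ω_c=1
ω_r = 1 − (17/69)(0−1) = 86/69
ω_r/ω_c = 86/69

86/69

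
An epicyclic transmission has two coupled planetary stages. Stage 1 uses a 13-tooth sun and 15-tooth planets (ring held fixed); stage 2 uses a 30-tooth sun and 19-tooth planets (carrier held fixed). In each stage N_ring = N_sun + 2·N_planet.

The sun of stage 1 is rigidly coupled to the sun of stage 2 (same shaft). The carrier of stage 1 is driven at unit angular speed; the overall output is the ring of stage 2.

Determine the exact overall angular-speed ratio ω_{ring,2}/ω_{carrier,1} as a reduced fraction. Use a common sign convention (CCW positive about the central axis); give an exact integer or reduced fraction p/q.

Stage 1: N_ring = 13 + 2·15 = 43
Stage 1: 13(ω_s−ω_c) = −43(ω_r−ω_c),  ω_r=0, ω_c=1
Stage 1: ω_s = 1 − (43/13)(0−1) = 56/13
  ⇒ ω_s¹/ω_c¹ = 56/13
Stage 2: N_ring = 30 + 2·19 = 68
Stage 2: 30(ω_s−ω_c) = −68(ω_r−ω_c),  ω_c=0, ω_s=1
Stage 2: ω_r = 0 − (30/68)(1−0) = -15/34
  ⇒ ω_r²/ω_s² = -15/34
Coupling ω_s² = ω_s¹ ⇒ overall = 56/13 × -15/34 = -420/221

-420/221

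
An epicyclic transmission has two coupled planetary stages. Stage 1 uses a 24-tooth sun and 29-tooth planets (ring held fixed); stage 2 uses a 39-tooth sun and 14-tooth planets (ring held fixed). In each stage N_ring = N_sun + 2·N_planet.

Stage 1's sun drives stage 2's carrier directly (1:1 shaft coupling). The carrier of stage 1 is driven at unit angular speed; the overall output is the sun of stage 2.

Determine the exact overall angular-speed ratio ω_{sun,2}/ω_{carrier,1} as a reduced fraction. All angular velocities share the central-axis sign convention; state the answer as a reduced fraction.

2809/234

Stage 1: N_ring = 24 + 2·29 = 82
Stage 1: 24(ω_s−ω_c) = −82(ω_r−ω_c),  ω_r=0, ω_c=1
Stage 1: ω_s = 1 − (82/24)(0−1) = 53/12
  ⇒ ω_s¹/ω_c¹ = 53/12
Stage 2: N_ring = 39 + 2·14 = 67
Stage 2: 39(ω_s−ω_c) = −67(ω_r−ω_c),  ω_r=0, ω_c=1
Stage 2: ω_s = 1 − (67/39)(0−1) = 106/39
  ⇒ ω_s²/ω_c² = 106/39
Coupling ω_c² = ω_s¹ ⇒ overall = 53/12 × 106/39 = 2809/234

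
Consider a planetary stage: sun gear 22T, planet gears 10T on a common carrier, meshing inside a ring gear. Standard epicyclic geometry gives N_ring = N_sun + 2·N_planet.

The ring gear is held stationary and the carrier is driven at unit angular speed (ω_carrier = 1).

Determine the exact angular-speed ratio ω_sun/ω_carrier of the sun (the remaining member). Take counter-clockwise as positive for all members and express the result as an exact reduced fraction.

32/11

N_ring = 22 + 2·10 = 42
22(ω_s−ω_c) = −42(ω_r−ω_c),  ω_r=0, ω_c=1
ω_s = 1 − (42/22)(0−1) = 32/11
ω_s/ω_c = 32/11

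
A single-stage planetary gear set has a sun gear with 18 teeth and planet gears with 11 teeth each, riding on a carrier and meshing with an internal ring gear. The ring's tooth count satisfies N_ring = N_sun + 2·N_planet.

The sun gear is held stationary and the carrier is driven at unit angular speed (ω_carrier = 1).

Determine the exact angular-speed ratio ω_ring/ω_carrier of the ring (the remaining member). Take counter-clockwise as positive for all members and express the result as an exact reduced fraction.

29/20

N_ring = 18 + 2·11 = 40
18(ω_s−ω_c) = −40(ω_r−ω_c),  ω_s=0, ω_c=1
ω_r = 1 − (18/40)(0−1) = 29/20
ω_r/ω_c = 29/20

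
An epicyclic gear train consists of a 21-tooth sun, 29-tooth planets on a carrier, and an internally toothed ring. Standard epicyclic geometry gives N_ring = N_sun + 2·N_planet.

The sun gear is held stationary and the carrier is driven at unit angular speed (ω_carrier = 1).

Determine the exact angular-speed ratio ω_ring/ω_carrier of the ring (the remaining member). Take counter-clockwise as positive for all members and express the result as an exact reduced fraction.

N_ring = 21 + 2·29 = 79
21(ω_s−ω_c) = −79(ω_r−ω_c),  ω_s=0, ω_c=1
ω_r = 1 − (21/79)(0−1) = 100/79
ω_r/ω_c = 100/79

100/79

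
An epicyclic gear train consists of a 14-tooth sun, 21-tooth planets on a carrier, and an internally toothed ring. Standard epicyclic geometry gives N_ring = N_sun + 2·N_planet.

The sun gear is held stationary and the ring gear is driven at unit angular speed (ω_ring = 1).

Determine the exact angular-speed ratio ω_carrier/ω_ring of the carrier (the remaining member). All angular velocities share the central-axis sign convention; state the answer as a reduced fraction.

N_ring = 14 + 2·21 = 56
14(ω_s−ω_c) = −56(ω_r−ω_c),  ω_s=0, ω_r=1
14(0−ω_c) = −56(1−ω_c)  ⇒  70ω_c = 56  ⇒  ω_c = 4/5
ω_c/ω_r = 4/5

4/5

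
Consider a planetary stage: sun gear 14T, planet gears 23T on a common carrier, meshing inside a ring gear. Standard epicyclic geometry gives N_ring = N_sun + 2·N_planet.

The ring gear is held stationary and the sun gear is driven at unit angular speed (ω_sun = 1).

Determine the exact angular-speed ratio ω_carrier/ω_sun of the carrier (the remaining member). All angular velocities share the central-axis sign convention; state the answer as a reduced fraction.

7/37

N_ring = 14 + 2·23 = 60
14(ω_s−ω_c) = −60(ω_r−ω_c),  ω_r=0, ω_s=1
14(1−ω_c) = −60(0−ω_c)  ⇒  74ω_c = 14  ⇒  ω_c = 7/37
ω_c/ω_s = 7/37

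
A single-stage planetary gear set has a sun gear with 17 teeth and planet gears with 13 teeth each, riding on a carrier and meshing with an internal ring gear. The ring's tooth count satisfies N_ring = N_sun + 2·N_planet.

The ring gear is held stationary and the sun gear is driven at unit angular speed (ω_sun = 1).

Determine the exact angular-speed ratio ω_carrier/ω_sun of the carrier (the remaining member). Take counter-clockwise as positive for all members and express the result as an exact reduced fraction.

N_ring = 17 + 2·13 = 43
17(ω_s−ω_c) = −43(ω_r−ω_c),  ω_r=0, ω_s=1
17(1−ω_c) = −43(0−ω_c)  ⇒  60ω_c = 17  ⇒  ω_c = 17/60
ω_c/ω_s = 17/60

17/60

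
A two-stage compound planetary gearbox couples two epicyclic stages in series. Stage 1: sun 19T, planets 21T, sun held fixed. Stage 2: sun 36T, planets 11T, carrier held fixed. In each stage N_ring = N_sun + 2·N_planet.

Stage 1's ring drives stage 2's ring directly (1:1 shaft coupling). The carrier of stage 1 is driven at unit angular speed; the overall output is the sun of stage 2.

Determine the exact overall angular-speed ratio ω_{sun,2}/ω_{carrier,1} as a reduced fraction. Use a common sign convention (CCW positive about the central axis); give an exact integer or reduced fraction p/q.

Stage 1: N_ring = 19 + 2·21 = 61
Stage 1: 19(ω_s−ω_c) = −61(ω_r−ω_c),  ω_s=0, ω_c=1
Stage 1: ω_r = 1 − (19/61)(0−1) = 80/61
  ⇒ ω_r¹/ω_c¹ = 80/61
Stage 2: N_ring = 36 + 2·11 = 58
Stage 2: 36(ω_s−ω_c) = −58(ω_r−ω_c),  ω_c=0, ω_r=1
Stage 2: ω_s = 0 − (58/36)(1−0) = -29/18
  ⇒ ω_s²/ω_r² = -29/18
Coupling ω_r² = ω_r¹ ⇒ overall = 80/61 × -29/18 = -1160/549

-1160/549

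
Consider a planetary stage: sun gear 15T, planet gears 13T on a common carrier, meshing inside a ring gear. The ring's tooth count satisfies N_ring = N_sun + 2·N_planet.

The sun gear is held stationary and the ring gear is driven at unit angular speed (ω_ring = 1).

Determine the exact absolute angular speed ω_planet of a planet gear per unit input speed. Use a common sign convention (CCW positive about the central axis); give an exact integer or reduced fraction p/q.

N_ring = 15 + 2·13 = 41
15(ω_s−ω_c) = −41(ω_r−ω_c),  ω_s=0, ω_r=1
15(0−ω_c) = −41(1−ω_c)  ⇒  56ω_c = 41  ⇒  ω_c = 41/56
sun–planet: 15·(0−41/56) = −13·(ω_p−ω_c)  ⇒  ω_p−ω_c = −(15/13)·(-41/56) = 615/728
ω_p = 41/56 + 615/728 = 41/26

41/26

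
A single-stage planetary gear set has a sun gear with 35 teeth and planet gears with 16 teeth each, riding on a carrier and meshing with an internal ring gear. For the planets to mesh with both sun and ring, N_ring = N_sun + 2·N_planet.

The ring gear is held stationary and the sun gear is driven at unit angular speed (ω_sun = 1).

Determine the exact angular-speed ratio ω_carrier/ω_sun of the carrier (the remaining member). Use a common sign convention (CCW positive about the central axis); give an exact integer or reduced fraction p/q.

N_ring = 35 + 2·16 = 67
35(ω_s−ω_c) = −67(ω_r−ω_c),  ω_r=0, ω_s=1
35(1−ω_c) = −67(0−ω_c)  ⇒  102ω_c = 35  ⇒  ω_c = 35/102
ω_c/ω_s = 35/102

35/102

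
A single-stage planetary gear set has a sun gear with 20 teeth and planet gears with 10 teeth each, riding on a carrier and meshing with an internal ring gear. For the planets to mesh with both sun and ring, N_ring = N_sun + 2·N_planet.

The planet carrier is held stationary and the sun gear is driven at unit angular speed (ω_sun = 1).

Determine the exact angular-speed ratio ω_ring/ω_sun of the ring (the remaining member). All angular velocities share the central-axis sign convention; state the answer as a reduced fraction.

N_ring = 20 + 2·10 = 40
20(ω_s−ω_c) = −40(ω_r−ω_c),  ω_c=0, ω_s=1
ω_r = 0 − (20/40)(1−0) = -1/2
ω_r/ω_s = -1/2

-1/2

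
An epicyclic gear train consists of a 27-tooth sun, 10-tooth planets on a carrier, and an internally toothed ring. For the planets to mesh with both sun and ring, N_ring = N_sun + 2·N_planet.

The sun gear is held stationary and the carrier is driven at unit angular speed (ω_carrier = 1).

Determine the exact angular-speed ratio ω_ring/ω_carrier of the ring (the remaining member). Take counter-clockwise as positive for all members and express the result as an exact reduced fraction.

N_ring = 27 + 2·10 = 47
27(ω_s−ω_c) = −47(ω_r−ω_c),  ω_s=0, ω_c=1
ω_r = 1 − (27/47)(0−1) = 74/47
ω_r/ω_c = 74/47

74/47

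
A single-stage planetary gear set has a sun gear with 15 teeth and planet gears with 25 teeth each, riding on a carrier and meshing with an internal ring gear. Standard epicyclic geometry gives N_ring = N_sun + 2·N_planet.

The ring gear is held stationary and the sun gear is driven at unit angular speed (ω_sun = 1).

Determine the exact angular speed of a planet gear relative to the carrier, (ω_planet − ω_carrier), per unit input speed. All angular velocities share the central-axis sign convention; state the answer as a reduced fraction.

N_ring = 15 + 2·25 = 65
15(ω_s−ω_c) = −65(ω_r−ω_c),  ω_r=0, ω_s=1
15(1−ω_c) = −65(0−ω_c)  ⇒  80ω_c = 15  ⇒  ω_c = 3/16
sun–planet: 15·(1−3/16) = −25·(ω_p−ω_c)  ⇒  ω_p−ω_c = −(15/25)·(13/16) = -39/80

-39/80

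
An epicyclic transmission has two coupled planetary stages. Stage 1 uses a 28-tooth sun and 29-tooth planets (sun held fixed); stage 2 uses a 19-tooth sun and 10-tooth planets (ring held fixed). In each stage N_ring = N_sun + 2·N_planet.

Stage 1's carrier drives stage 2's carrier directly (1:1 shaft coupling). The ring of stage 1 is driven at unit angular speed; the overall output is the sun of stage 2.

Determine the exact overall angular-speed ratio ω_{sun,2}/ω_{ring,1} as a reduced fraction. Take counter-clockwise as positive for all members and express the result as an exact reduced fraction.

Stage 1: N_ring = 28 + 2·29 = 86
Stage 1: 28(ω_s−ω_c) = −86(ω_r−ω_c),  ω_s=0, ω_r=1
Stage 1: 28(0−ω_c) = −86(1−ω_c)  ⇒  114ω_c = 86  ⇒  ω_c = 43/57
  ⇒ ω_c¹/ω_r¹ = 43/57
Stage 2: N_ring = 19 + 2·10 = 39
Stage 2: 19(ω_s−ω_c) = −39(ω_r−ω_c),  ω_r=0, ω_c=1
Stage 2: ω_s = 1 − (39/19)(0−1) = 58/19
  ⇒ ω_s²/ω_c² = 58/19
Coupling ω_c² = ω_c¹ ⇒ overall = 43/57 × 58/19 = 2494/1083

2494/1083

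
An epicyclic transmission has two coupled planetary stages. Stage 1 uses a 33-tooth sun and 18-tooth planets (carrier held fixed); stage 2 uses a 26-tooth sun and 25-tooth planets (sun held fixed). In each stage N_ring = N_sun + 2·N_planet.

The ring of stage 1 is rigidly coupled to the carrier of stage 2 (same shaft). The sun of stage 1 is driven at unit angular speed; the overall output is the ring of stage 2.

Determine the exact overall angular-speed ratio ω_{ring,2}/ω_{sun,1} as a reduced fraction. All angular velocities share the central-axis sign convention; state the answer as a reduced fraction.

Stage 1: N_ring = 33 + 2·18 = 69
Stage 1: 33(ω_s−ω_c) = −69(ω_r−ω_c),  ω_c=0, ω_s=1
Stage 1: ω_r = 0 − (33/69)(1−0) = -11/23
  ⇒ ω_r¹/ω_s¹ = -11/23
Stage 2: N_ring = 26 + 2·25 = 76
Stage 2: 26(ω_s−ω_c) = −76(ω_r−ω_c),  ω_s=0, ω_c=1
Stage 2: ω_r = 1 − (26/76)(0−1) = 51/38
  ⇒ ω_r²/ω_c² = 51/38
Coupling ω_c² = ω_r¹ ⇒ overall = -11/23 × 51/38 = -561/874

-561/874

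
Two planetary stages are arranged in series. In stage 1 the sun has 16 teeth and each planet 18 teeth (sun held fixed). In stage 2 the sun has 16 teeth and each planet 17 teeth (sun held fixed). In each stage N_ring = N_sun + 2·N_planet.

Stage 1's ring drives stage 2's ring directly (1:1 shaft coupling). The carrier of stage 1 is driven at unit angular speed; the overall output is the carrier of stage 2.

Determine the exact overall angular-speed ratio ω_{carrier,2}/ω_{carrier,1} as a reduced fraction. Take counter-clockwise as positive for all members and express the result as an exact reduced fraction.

Stage 1: N_ring = 16 + 2·18 = 52
Stage 1: 16(ω_s−ω_c) = −52(ω_r−ω_c),  ω_s=0, ω_c=1
Stage 1: ω_r = 1 − (16/52)(0−1) = 17/13
  ⇒ ω_r¹/ω_c¹ = 17/13
Stage 2: N_ring = 16 + 2·17 = 50
Stage 2: 16(ω_s−ω_c) = −50(ω_r−ω_c),  ω_s=0, ω_r=1
Stage 2: 16(0−ω_c) = −50(1−ω_c)  ⇒  66ω_c = 50  ⇒  ω_c = 25/33
  ⇒ ω_c²/ω_r² = 25/33
Coupling ω_r² = ω_r¹ ⇒ overall = 17/13 × 25/33 = 425/429

425/429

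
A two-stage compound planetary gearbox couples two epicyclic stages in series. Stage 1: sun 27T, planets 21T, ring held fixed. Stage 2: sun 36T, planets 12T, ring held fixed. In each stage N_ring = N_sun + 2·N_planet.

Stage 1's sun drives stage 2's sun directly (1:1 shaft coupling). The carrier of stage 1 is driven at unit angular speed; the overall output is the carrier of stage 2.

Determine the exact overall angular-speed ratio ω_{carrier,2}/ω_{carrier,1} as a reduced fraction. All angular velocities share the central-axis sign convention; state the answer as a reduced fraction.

4/3

Stage 1: N_ring = 27 + 2·21 = 69
Stage 1: 27(ω_s−ω_c) = −69(ω_r−ω_c),  ω_r=0, ω_c=1
Stage 1: ω_s = 1 − (69/27)(0−1) = 32/9
  ⇒ ω_s¹/ω_c¹ = 32/9
Stage 2: N_ring = 36 + 2·12 = 60
Stage 2: 36(ω_s−ω_c) = −60(ω_r−ω_c),  ω_r=0, ω_s=1
Stage 2: 36(1−ω_c) = −60(0−ω_c)  ⇒  96ω_c = 36  ⇒  ω_c = 3/8
  ⇒ ω_c²/ω_s² = 3/8
Coupling ω_s² = ω_s¹ ⇒ overall = 32/9 × 3/8 = 4/3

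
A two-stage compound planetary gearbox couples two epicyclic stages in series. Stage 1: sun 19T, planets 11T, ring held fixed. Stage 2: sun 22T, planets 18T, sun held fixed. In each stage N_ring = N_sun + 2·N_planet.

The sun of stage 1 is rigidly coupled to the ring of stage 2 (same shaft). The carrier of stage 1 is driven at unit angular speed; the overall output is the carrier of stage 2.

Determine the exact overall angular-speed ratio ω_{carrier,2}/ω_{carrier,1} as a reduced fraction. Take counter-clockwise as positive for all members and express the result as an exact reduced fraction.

87/38

Stage 1: N_ring = 19 + 2·11 = 41
Stage 1: 19(ω_s−ω_c) = −41(ω_r−ω_c),  ω_r=0, ω_c=1
Stage 1: ω_s = 1 − (41/19)(0−1) = 60/19
  ⇒ ω_s¹/ω_c¹ = 60/19
Stage 2: N_ring = 22 + 2·18 = 58
Stage 2: 22(ω_s−ω_c) = −58(ω_r−ω_c),  ω_s=0, ω_r=1
Stage 2: 22(0−ω_c) = −58(1−ω_c)  ⇒  80ω_c = 58  ⇒  ω_c = 29/40
  ⇒ ω_c²/ω_r² = 29/40
Coupling ω_r² = ω_s¹ ⇒ overall = 60/19 × 29/40 = 87/38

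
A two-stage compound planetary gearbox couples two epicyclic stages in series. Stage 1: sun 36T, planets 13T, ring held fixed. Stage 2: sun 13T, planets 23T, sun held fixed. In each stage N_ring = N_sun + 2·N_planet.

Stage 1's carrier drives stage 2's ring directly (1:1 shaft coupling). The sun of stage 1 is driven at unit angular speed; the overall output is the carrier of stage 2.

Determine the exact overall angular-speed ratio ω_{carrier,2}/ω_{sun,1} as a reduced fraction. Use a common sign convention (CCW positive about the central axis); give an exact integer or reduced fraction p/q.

59/196

Stage 1: N_ring = 36 + 2·13 = 62
Stage 1: 36(ω_s−ω_c) = −62(ω_r−ω_c),  ω_r=0, ω_s=1
Stage 1: 36(1−ω_c) = −62(0−ω_c)  ⇒  98ω_c = 36  ⇒  ω_c = 18/49
  ⇒ ω_c¹/ω_s¹ = 18/49
Stage 2: N_ring = 13 + 2·23 = 59
Stage 2: 13(ω_s−ω_c) = −59(ω_r−ω_c),  ω_s=0, ω_r=1
Stage 2: 13(0−ω_c) = −59(1−ω_c)  ⇒  72ω_c = 59  ⇒  ω_c = 59/72
  ⇒ ω_c²/ω_r² = 59/72
Coupling ω_r² = ω_c¹ ⇒ overall = 18/49 × 59/72 = 59/196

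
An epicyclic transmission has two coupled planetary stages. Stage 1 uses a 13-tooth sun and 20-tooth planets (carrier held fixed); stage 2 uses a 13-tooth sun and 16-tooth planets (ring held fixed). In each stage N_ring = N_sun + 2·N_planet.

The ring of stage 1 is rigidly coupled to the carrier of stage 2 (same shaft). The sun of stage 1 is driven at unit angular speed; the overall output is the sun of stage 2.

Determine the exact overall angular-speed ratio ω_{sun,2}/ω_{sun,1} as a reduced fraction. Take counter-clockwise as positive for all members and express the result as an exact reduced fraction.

-58/53

Stage 1: N_ring = 13 + 2·20 = 53
Stage 1: 13(ω_s−ω_c) = −53(ω_r−ω_c),  ω_c=0, ω_s=1
Stage 1: ω_r = 0 − (13/53)(1−0) = -13/53
  ⇒ ω_r¹/ω_s¹ = -13/53
Stage 2: N_ring = 13 + 2·16 = 45
Stage 2: 13(ω_s−ω_c) = −45(ω_r−ω_c),  ω_r=0, ω_c=1
Stage 2: ω_s = 1 − (45/13)(0−1) = 58/13
  ⇒ ω_s²/ω_c² = 58/13
Coupling ω_c² = ω_r¹ ⇒ overall = -13/53 × 58/13 = -58/53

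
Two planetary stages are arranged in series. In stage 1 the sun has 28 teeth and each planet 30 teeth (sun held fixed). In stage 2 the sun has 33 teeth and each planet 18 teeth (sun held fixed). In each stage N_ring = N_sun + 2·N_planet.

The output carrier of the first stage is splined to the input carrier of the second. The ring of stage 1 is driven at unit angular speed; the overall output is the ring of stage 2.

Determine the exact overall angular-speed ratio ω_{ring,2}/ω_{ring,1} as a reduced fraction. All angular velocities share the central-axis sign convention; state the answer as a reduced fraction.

748/667

Stage 1: N_ring = 28 + 2·30 = 88
Stage 1: 28(ω_s−ω_c) = −88(ω_r−ω_c),  ω_s=0, ω_r=1
Stage 1: 28(0−ω_c) = −88(1−ω_c)  ⇒  116ω_c = 88  ⇒  ω_c = 22/29
  ⇒ ω_c¹/ω_r¹ = 22/29
Stage 2: N_ring = 33 + 2·18 = 69
Stage 2: 33(ω_s−ω_c) = −69(ω_r−ω_c),  ω_s=0, ω_c=1
Stage 2: ω_r = 1 − (33/69)(0−1) = 34/23
  ⇒ ω_r²/ω_c² = 34/23
Coupling ω_c² = ω_c¹ ⇒ overall = 22/29 × 34/23 = 748/667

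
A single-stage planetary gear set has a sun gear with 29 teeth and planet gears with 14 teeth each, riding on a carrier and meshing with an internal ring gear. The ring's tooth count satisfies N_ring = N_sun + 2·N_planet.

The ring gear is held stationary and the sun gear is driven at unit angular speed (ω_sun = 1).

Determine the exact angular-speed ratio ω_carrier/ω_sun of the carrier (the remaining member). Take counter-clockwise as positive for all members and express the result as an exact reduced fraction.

29/86

N_ring = 29 + 2·14 = 57
29(ω_s−ω_c) = −57(ω_r−ω_c),  ω_r=0, ω_s=1
29(1−ω_c) = −57(0−ω_c)  ⇒  86ω_c = 29  ⇒  ω_c = 29/86
ω_c/ω_s = 29/86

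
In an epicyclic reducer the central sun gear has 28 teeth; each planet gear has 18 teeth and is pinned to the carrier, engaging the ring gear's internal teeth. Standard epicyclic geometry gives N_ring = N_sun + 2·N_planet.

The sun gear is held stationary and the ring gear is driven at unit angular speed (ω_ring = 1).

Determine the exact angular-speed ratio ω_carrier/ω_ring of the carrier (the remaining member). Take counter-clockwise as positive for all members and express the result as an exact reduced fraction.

16/23

N_ring = 28 + 2·18 = 64
28(ω_s−ω_c) = −64(ω_r−ω_c),  ω_s=0, ω_r=1
28(0−ω_c) = −64(1−ω_c)  ⇒  92ω_c = 64  ⇒  ω_c = 16/23
ω_c/ω_r = 16/23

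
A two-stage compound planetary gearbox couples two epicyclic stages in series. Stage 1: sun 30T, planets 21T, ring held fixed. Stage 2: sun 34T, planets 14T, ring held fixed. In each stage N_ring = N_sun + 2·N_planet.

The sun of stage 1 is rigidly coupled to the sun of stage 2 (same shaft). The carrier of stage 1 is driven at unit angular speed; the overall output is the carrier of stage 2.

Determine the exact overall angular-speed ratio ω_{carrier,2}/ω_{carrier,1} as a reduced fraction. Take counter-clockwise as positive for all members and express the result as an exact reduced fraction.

289/240

Stage 1: N_ring = 30 + 2·21 = 72
Stage 1: 30(ω_s−ω_c) = −72(ω_r−ω_c),  ω_r=0, ω_c=1
Stage 1: ω_s = 1 − (72/30)(0−1) = 17/5
  ⇒ ω_s¹/ω_c¹ = 17/5
Stage 2: N_ring = 34 + 2·14 = 62
Stage 2: 34(ω_s−ω_c) = −62(ω_r−ω_c),  ω_r=0, ω_s=1
Stage 2: 34(1−ω_c) = −62(0−ω_c)  ⇒  96ω_c = 34  ⇒  ω_c = 17/48
  ⇒ ω_c²/ω_s² = 17/48
Coupling ω_s² = ω_s¹ ⇒ overall = 17/5 × 17/48 = 289/240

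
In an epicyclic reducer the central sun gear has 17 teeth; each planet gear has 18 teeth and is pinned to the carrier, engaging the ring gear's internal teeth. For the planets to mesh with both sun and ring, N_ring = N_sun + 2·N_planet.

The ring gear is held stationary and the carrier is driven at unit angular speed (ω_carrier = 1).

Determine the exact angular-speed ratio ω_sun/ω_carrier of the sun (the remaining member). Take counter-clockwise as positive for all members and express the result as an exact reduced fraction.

N_ring = 17 + 2·18 = 53
17(ω_s−ω_c) = −53(ω_r−ω_c),  ω_r=0, ω_c=1
ω_s = 1 − (53/17)(0−1) = 70/17
ω_s/ω_c = 70/17

70/17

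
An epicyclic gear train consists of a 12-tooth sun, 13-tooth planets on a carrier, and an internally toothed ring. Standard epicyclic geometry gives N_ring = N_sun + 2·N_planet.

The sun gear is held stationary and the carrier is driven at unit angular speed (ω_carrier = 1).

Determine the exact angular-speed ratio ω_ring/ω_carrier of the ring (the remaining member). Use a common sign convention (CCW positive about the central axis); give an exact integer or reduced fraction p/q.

25/19

N_ring = 12 + 2·13 = 38
12(ω_s−ω_c) = −38(ω_r−ω_c),  ω_s=0, ω_c=1
ω_r = 1 − (12/38)(0−1) = 25/19
ω_r/ω_c = 25/19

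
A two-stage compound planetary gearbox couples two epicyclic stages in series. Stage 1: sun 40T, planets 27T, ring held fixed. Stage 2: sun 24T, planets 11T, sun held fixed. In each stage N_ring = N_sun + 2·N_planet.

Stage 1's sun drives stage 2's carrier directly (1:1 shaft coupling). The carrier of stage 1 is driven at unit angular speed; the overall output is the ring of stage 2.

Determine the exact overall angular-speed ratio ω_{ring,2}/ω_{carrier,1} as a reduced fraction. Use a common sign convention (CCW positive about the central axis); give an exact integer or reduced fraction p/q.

Stage 1: N_ring = 40 + 2·27 = 94
Stage 1: 40(ω_s−ω_c) = −94(ω_r−ω_c),  ω_r=0, ω_c=1
Stage 1: ω_s = 1 − (94/40)(0−1) = 67/20
  ⇒ ω_s¹/ω_c¹ = 67/20
Stage 2: N_ring = 24 + 2·11 = 46
Stage 2: 24(ω_s−ω_c) = −46(ω_r−ω_c),  ω_s=0, ω_c=1
Stage 2: ω_r = 1 − (24/46)(0−1) = 35/23
  ⇒ ω_r²/ω_c² = 35/23
Coupling ω_c² = ω_s¹ ⇒ overall = 67/20 × 35/23 = 469/92

469/92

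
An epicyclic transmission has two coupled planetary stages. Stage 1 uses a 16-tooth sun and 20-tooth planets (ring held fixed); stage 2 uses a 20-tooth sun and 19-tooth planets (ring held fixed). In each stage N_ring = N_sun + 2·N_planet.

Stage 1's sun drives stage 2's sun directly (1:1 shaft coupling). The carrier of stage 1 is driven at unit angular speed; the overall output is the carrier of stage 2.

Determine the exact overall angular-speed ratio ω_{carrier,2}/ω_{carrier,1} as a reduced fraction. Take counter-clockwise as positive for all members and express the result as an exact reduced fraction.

Stage 1: N_ring = 16 + 2·20 = 56
Stage 1: 16(ω_s−ω_c) = −56(ω_r−ω_c),  ω_r=0, ω_c=1
Stage 1: ω_s = 1 − (56/16)(0−1) = 9/2
  ⇒ ω_s¹/ω_c¹ = 9/2
Stage 2: N_ring = 20 + 2·19 = 58
Stage 2: 20(ω_s−ω_c) = −58(ω_r−ω_c),  ω_r=0, ω_s=1
Stage 2: 20(1−ω_c) = −58(0−ω_c)  ⇒  78ω_c = 20  ⇒  ω_c = 10/39
  ⇒ ω_c²/ω_s² = 10/39
Coupling ω_s² = ω_s¹ ⇒ overall = 9/2 × 10/39 = 15/13

15/13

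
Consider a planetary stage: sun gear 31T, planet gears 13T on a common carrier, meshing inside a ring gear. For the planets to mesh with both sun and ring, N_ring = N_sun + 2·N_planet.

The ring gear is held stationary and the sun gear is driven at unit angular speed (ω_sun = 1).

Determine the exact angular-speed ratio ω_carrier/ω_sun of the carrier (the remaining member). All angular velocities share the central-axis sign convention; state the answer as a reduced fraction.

31/88

N_ring = 31 + 2·13 = 57
31(ω_s−ω_c) = −57(ω_r−ω_c),  ω_r=0, ω_s=1
31(1−ω_c) = −57(0−ω_c)  ⇒  88ω_c = 31  ⇒  ω_c = 31/88
ω_c/ω_s = 31/88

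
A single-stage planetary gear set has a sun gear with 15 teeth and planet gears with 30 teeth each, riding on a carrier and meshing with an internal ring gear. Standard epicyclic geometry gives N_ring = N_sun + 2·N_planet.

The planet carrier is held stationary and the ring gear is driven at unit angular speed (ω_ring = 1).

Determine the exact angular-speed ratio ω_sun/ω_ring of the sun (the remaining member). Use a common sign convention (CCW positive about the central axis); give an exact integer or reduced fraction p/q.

-5

N_ring = 15 + 2·30 = 75
15(ω_s−ω_c) = −75(ω_r−ω_c),  ω_c=0, ω_r=1
ω_s = 0 − (75/15)(1−0) = -5
ω_s/ω_r = -5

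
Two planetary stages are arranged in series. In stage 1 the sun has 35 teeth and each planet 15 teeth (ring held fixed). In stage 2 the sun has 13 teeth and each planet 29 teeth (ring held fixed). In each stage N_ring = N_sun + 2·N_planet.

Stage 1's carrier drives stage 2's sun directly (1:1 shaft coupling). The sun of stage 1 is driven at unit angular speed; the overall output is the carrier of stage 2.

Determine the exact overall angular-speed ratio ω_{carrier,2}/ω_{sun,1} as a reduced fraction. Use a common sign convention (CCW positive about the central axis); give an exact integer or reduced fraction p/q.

Stage 1: N_ring = 35 + 2·15 = 65
Stage 1: 35(ω_s−ω_c) = −65(ω_r−ω_c),  ω_r=0, ω_s=1
Stage 1: 35(1−ω_c) = −65(0−ω_c)  ⇒  100ω_c = 35  ⇒  ω_c = 7/20
  ⇒ ω_c¹/ω_s¹ = 7/20
Stage 2: N_ring = 13 + 2·29 = 71
Stage 2: 13(ω_s−ω_c) = −71(ω_r−ω_c),  ω_r=0, ω_s=1
Stage 2: 13(1−ω_c) = −71(0−ω_c)  ⇒  84ω_c = 13  ⇒  ω_c = 13/84
  ⇒ ω_c²/ω_s² = 13/84
Coupling ω_s² = ω_c¹ ⇒ overall = 7/20 × 13/84 = 13/240

13/240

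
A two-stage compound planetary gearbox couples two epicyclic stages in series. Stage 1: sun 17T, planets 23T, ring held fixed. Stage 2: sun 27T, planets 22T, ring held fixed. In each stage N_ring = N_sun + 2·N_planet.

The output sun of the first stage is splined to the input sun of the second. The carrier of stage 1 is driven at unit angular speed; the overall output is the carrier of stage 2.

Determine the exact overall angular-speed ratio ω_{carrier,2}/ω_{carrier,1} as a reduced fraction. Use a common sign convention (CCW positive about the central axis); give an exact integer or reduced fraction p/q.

1080/833

Stage 1: N_ring = 17 + 2·23 = 63
Stage 1: 17(ω_s−ω_c) = −63(ω_r−ω_c),  ω_r=0, ω_c=1
Stage 1: ω_s = 1 − (63/17)(0−1) = 80/17
  ⇒ ω_s¹/ω_c¹ = 80/17
Stage 2: N_ring = 27 + 2·22 = 71
Stage 2: 27(ω_s−ω_c) = −71(ω_r−ω_c),  ω_r=0, ω_s=1
Stage 2: 27(1−ω_c) = −71(0−ω_c)  ⇒  98ω_c = 27  ⇒  ω_c = 27/98
  ⇒ ω_c²/ω_s² = 27/98
Coupling ω_s² = ω_s¹ ⇒ overall = 80/17 × 27/98 = 1080/833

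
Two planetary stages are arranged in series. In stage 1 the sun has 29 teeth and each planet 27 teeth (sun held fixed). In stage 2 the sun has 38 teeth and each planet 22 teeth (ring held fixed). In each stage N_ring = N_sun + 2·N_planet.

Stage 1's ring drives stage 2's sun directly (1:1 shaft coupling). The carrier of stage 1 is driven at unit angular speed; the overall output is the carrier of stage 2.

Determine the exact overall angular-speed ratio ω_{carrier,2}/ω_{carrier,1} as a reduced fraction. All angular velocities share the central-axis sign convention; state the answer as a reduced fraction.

532/1245

Stage 1: N_ring = 29 + 2·27 = 83
Stage 1: 29(ω_s−ω_c) = −83(ω_r−ω_c),  ω_s=0, ω_c=1
Stage 1: ω_r = 1 − (29/83)(0−1) = 112/83
  ⇒ ω_r¹/ω_c¹ = 112/83
Stage 2: N_ring = 38 + 2·22 = 82
Stage 2: 38(ω_s−ω_c) = −82(ω_r−ω_c),  ω_r=0, ω_s=1
Stage 2: 38(1−ω_c) = −82(0−ω_c)  ⇒  120ω_c = 38  ⇒  ω_c = 19/60
  ⇒ ω_c²/ω_s² = 19/60
Coupling ω_s² = ω_r¹ ⇒ overall = 112/83 × 19/60 = 532/1245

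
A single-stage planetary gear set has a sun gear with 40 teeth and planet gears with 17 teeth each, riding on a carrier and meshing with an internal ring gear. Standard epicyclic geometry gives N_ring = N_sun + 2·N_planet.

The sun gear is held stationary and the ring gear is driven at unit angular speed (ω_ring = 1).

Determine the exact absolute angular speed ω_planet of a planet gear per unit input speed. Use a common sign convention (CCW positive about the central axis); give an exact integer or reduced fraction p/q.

37/17

N_ring = 40 + 2·17 = 74
40(ω_s−ω_c) = −74(ω_r−ω_c),  ω_s=0, ω_r=1
40(0−ω_c) = −74(1−ω_c)  ⇒  114ω_c = 74  ⇒  ω_c = 37/57
sun–planet: 40·(0−37/57) = −17·(ω_p−ω_c)  ⇒  ω_p−ω_c = −(40/17)·(-37/57) = 1480/969
ω_p = 37/57 + 1480/969 = 37/17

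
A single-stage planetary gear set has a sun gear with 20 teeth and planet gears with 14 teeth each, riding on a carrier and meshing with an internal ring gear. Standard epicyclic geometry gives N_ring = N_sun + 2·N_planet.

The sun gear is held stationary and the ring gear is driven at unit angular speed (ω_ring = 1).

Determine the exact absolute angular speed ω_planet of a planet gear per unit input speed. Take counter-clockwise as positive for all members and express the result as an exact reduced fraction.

12/7

N_ring = 20 + 2·14 = 48
20(ω_s−ω_c) = −48(ω_r−ω_c),  ω_s=0, ω_r=1
20(0−ω_c) = −48(1−ω_c)  ⇒  68ω_c = 48  ⇒  ω_c = 12/17
sun–planet: 20·(0−12/17) = −14·(ω_p−ω_c)  ⇒  ω_p−ω_c = −(20/14)·(-12/17) = 120/119
ω_p = 12/17 + 120/119 = 12/7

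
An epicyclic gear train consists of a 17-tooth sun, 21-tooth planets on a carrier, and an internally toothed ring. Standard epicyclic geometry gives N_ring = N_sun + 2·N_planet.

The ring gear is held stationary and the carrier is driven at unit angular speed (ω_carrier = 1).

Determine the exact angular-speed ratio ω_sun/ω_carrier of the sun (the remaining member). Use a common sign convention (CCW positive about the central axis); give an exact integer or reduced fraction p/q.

76/17

N_ring = 17 + 2·21 = 59
17(ω_s−ω_c) = −59(ω_r−ω_c),  ω_r=0, ω_c=1
ω_s = 1 − (59/17)(0−1) = 76/17
ω_s/ω_c = 76/17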